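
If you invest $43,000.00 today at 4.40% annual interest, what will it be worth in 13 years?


Future value formula: FV = PV × (1 + r)^t
FV = $43,000.00 × (1 + 0.044)^13
FV = $43,000.00 × 1.7502758
FV = $75,261.86

FV = PV × (1 + r)^t = $75,261.86


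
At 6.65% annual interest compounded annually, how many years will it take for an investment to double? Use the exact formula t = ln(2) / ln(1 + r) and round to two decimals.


Doubling condition: (1 + r)^t = 2
Take ln of both sides: t × ln(1 + r) = ln(2)
t = ln(2) / ln(1 + r)
t = 0.693147 / 0.064382
t = 10.77

t = ln(2) / ln(1 + r) = 10.77 years


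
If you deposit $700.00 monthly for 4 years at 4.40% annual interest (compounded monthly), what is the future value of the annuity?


Future value of an ordinary annuity: FV = PMT × ((1 + r)^n − 1) / r
Monthly rate r = 0.044/12 ≈ 0.00366667, n = 48
FV = $700.00 × ((1 + 0.044/12)^48 − 1) / (0.044/12)
FV = $700.00 × 52.378445
FV = $36,664.91

FV = PMT × ((1+r)^n - 1)/r = $36,664.91


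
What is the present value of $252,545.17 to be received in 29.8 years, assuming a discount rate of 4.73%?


Present value formula: PV = FV / (1 + r)^t
PV = $252,545.17 / (1 + 0.0473)^29.8
PV = $252,545.17 / 3.9638653
PV = $63,711.84

PV = FV / (1 + r)^t = $63,711.84


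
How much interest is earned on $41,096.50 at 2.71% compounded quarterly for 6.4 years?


Compound interest earned = final amount − principal.
A = P(1 + r/n)^(nt) = $41,096.50 × (1 + 0.0271/4)^(4 × 6.4) = $48,851.16
Interest = A − P = $48,851.16 − $41,096.50 = $7,754.66

Interest = A - P = $7,754.66


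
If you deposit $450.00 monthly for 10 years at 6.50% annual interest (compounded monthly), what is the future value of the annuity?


Future value of an ordinary annuity: FV = PMT × ((1 + r)^n − 1) / r
Monthly rate r = 0.065/12 ≈ 0.00541667, n = 120
FV = $450.00 × ((1 + 0.065/12)^120 − 1) / (0.065/12)
FV = $450.00 × 168.403154
FV = $75,781.42

FV = PMT × ((1+r)^n - 1)/r = $75,781.42


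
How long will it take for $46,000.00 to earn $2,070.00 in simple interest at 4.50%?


Rearrange the simple interest formula for t:
I = P × r × t  ⇒  t = I / (P × r)
t = $2,070.00 / ($46,000.00 × 0.045)
t = 1

t = I/(P×r) = 1 year


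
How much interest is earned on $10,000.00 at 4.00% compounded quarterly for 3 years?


Compound interest earned = final amount − principal.
A = P(1 + r/n)^(nt) = $10,000.00 × (1 + 0.04/4)^(4 × 3) = $11,268.25
Interest = A − P = $11,268.25 − $10,000.00 = $1,268.25

Interest = A - P = $1,268.25


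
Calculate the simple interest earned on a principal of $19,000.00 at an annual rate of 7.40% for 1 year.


Simple interest formula: I = P × r × t
I = $19,000.00 × 0.074 × 1
I = $1,406.00

I = P × r × t = $1,406.00


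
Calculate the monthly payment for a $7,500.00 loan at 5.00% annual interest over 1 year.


Loan payment formula: PMT = PV × r / (1 − (1 + r)^(−n))
Monthly rate r = 0.05/12 ≈ 0.00416667, n = 12 months
Denominator: 1 − (1 + 0.05/12)^(−12) = 0.0486718
PMT = $7,500.00 × (0.05/12) / 0.0486718
PMT = $642.06 per month

PMT = PV × r / (1-(1+r)^(-n)) = $642.06/month


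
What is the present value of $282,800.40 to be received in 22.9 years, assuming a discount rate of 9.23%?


Present value formula: PV = FV / (1 + r)^t
PV = $282,800.40 / (1 + 0.0923)^22.9
PV = $282,800.40 / 7.551449
PV = $37,449.82

PV = FV / (1 + r)^t = $37,449.82


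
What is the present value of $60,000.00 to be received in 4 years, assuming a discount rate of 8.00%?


Present value formula: PV = FV / (1 + r)^t
PV = $60,000.00 / (1 + 0.08)^4
PV = $60,000.00 / 1.360489
PV = $44,101.79

PV = FV / (1 + r)^t = $44,101.79


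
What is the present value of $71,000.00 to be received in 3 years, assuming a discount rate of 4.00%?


Present value formula: PV = FV / (1 + r)^t
PV = $71,000.00 / (1 + 0.04)^3
PV = $71,000.00 / 1.124864
PV = $63,118.74

PV = FV / (1 + r)^t = $63,118.74


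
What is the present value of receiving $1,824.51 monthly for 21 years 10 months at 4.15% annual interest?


Present value of an ordinary annuity: PV = PMT × (1 − (1 + r)^(−n)) / r
Monthly rate r = 0.0415/12 ≈ 0.00345833, n = 262
PV = $1,824.51 × (1 − (1 + 0.0415/12)^(−262)) / (0.0415/12)
PV = $1,824.51 × 172.124517
PV = $314,042.90

PV = PMT × (1-(1+r)^(-n))/r = $314,042.90


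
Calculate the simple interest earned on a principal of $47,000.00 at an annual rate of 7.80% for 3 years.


Simple interest formula: I = P × r × t
I = $47,000.00 × 0.078 × 3
I = $10,998.00

I = P × r × t = $10,998.00


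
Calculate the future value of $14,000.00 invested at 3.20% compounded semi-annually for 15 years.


Compound interest formula: A = P(1 + r/n)^(nt)
A = $14,000.00 × (1 + 0.032/2)^(2 × 15)
Growth factor: (1 + 0.032/2)^30 = 1.609946
A = $14,000.00 × 1.609946
A = $22,539.24

A = P(1 + r/n)^(nt) = $22,539.24


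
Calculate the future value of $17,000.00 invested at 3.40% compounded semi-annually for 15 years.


Compound interest formula: A = P(1 + r/n)^(nt)
A = $17,000.00 × (1 + 0.034/2)^(2 × 15)
Growth factor: (1 + 0.034/2)^30 = 1.658168
A = $17,000.00 × 1.658168
A = $28,188.86

A = P(1 + r/n)^(nt) = $28,188.86


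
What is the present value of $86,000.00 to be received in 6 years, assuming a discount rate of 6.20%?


Present value formula: PV = FV / (1 + r)^t
PV = $86,000.00 / (1 + 0.062)^6
PV = $86,000.00 / 1.4346538
PV = $59,944.78

PV = FV / (1 + r)^t = $59,944.78


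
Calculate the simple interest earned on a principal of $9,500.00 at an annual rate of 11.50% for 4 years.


Simple interest formula: I = P × r × t
I = $9,500.00 × 0.115 × 4
I = $4,370.00

I = P × r × t = $4,370.00


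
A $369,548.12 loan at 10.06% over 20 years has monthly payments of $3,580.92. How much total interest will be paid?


Total paid over the life of the loan = PMT × n.
Total paid = $3,580.92 × 240 = $859,420.80
Total interest = total paid − principal = $859,420.80 − $369,548.12 = $489,872.68

Total interest = (PMT × n) - PV = $489,872.68


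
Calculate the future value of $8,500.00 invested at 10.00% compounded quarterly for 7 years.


Compound interest formula: A = P(1 + r/n)^(nt)
A = $8,500.00 × (1 + 0.1/4)^(4 × 7)
Growth factor: (1 + 0.1/4)^28 = 1.996495
A = $8,500.00 × 1.996495
A = $16,970.21

A = P(1 + r/n)^(nt) = $16,970.21


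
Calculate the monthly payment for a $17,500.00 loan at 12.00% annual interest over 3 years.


Loan payment formula: PMT = PV × r / (1 − (1 + r)^(−n))
Monthly rate r = 0.12/12 = 0.01, n = 36 months
Denominator: 1 − (1 + 0.12/12)^(−36) = 0.301075
PMT = $17,500.00 × (0.12/12) / 0.301075
PMT = $581.25 per month

PMT = PV × r / (1-(1+r)^(-n)) = $581.25/month


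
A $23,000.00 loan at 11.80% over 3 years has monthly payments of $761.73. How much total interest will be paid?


Total paid over the life of the loan = PMT × n.
Total paid = $761.73 × 36 = $27,422.28
Total interest = total paid − principal = $27,422.28 − $23,000.00 = $4,422.28

Total interest = (PMT × n) - PV = $4,422.28


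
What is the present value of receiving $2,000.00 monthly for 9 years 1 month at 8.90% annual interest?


Present value of an ordinary annuity: PV = PMT × (1 − (1 + r)^(−n)) / r
Monthly rate r = 0.089/12 ≈ 0.00741667, n = 109
PV = $2,000.00 × (1 − (1 + 0.089/12)^(−109)) / (0.089/12)
PV = $2,000.00 × 74.576071
PV = $149,152.14

PV = PMT × (1-(1+r)^(-n))/r = $149,152.14


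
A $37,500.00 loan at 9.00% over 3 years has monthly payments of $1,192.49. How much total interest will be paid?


Total paid over the life of the loan = PMT × n.
Total paid = $1,192.49 × 36 = $42,929.64
Total interest = total paid − principal = $42,929.64 − $37,500.00 = $5,429.64

Total interest = (PMT × n) - PV = $5,429.64


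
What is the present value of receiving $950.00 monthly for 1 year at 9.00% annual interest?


Present value of an ordinary annuity: PV = PMT × (1 − (1 + r)^(−n)) / r
Monthly rate r = 0.09/12 = 0.0075, n = 12
PV = $950.00 × (1 − (1 + 0.09/12)^(−12)) / (0.09/12)
PV = $950.00 × 11.434913
PV = $10,863.17

PV = PMT × (1-(1+r)^(-n))/r = $10,863.17


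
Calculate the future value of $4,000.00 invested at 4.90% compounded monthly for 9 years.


Compound interest formula: A = P(1 + r/n)^(nt)
A = $4,000.00 × (1 + 0.049/12)^(12 × 9)
Growth factor: (1 + 0.049/12)^108 = 1.552866
A = $4,000.00 × 1.552866
A = $6,211.46

A = P(1 + r/n)^(nt) = $6,211.46


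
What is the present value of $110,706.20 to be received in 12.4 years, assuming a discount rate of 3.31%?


Present value formula: PV = FV / (1 + r)^t
PV = $110,706.20 / (1 + 0.0331)^12.4
PV = $110,706.20 / 1.4974947
PV = $73,927.61

PV = FV / (1 + r)^t = $73,927.61


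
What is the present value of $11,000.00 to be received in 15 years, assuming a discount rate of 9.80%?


Present value formula: PV = FV / (1 + r)^t
PV = $11,000.00 / (1 + 0.098)^15
PV = $11,000.00 / 4.064762
PV = $2,706.19

PV = FV / (1 + r)^t = $2,706.19


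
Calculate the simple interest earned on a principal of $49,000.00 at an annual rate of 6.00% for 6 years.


Simple interest formula: I = P × r × t
I = $49,000.00 × 0.06 × 6
I = $17,640.00

I = P × r × t = $17,640.00


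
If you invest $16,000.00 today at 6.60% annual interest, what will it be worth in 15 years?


Future value formula: FV = PV × (1 + r)^t
FV = $16,000.00 × (1 + 0.066)^15
FV = $16,000.00 × 2.608303
FV = $41,732.85

FV = PV × (1 + r)^t = $41,732.85


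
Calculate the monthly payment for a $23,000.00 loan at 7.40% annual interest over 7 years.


Loan payment formula: PMT = PV × r / (1 − (1 + r)^(−n))
Monthly rate r = 0.074/12 ≈ 0.00616667, n = 84 months
Denominator: 1 − (1 + 0.074/12)^(−84) = 0.403341
PMT = $23,000.00 × (0.074/12) / 0.403341
PMT = $351.65 per month

PMT = PV × r / (1-(1+r)^(-n)) = $351.65/month


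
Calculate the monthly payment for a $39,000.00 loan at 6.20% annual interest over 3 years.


Loan payment formula: PMT = PV × r / (1 − (1 + r)^(−n))
Monthly rate r = 0.062/12 ≈ 0.00516667, n = 36 months
Denominator: 1 − (1 + 0.062/12)^(−36) = 0.169329
PMT = $39,000.00 × (0.062/12) / 0.169329
PMT = $1,189.99 per month

PMT = PV × r / (1-(1+r)^(-n)) = $1,189.99/month


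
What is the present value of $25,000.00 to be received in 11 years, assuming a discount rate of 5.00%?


Present value formula: PV = FV / (1 + r)^t
PV = $25,000.00 / (1 + 0.05)^11
PV = $25,000.00 / 1.7103394
PV = $14,616.98

PV = FV / (1 + r)^t = $14,616.98


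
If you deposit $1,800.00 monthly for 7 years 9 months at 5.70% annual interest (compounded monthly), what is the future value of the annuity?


Future value of an ordinary annuity: FV = PMT × ((1 + r)^n − 1) / r
Monthly rate r = 0.057/12 = 0.00475, n = 93
FV = $1,800.00 × ((1 + 0.057/12)^93 − 1) / (0.057/12)
FV = $1,800.00 × 116.589673
FV = $209,861.41

FV = PMT × ((1+r)^n - 1)/r = $209,861.41


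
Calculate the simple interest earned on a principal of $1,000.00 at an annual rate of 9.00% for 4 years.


Simple interest formula: I = P × r × t
I = $1,000.00 × 0.09 × 4
I = $360.00

I = P × r × t = $360.00


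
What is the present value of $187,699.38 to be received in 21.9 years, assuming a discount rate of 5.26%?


Present value formula: PV = FV / (1 + r)^t
PV = $187,699.38 / (1 + 0.0526)^21.9
PV = $187,699.38 / 3.0730364
PV = $61,079.45

PV = FV / (1 + r)^t = $61,079.45


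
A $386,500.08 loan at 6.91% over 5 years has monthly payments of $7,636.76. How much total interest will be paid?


Total paid over the life of the loan = PMT × n.
Total paid = $7,636.76 × 60 = $458,205.60
Total interest = total paid − principal = $458,205.60 − $386,500.08 = $71,705.52

Total interest = (PMT × n) - PV = $71,705.52


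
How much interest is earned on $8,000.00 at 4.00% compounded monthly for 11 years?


Compound interest earned = final amount − principal.
A = P(1 + r/n)^(nt) = $8,000.00 × (1 + 0.04/12)^(12 × 11) = $12,412.57
Interest = A − P = $12,412.57 − $8,000.00 = $4,412.57

Interest = A - P = $4,412.57


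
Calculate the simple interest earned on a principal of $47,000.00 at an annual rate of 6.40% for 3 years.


Simple interest formula: I = P × r × t
I = $47,000.00 × 0.064 × 3
I = $9,024.00

I = P × r × t = $9,024.00


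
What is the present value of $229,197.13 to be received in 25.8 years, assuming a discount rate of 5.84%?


Present value formula: PV = FV / (1 + r)^t
PV = $229,197.13 / (1 + 0.0584)^25.8
PV = $229,197.13 / 4.3247962
PV = $52,996.05

PV = FV / (1 + r)^t = $52,996.05


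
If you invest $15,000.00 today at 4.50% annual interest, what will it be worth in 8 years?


Future value formula: FV = PV × (1 + r)^t
FV = $15,000.00 × (1 + 0.045)^8
FV = $15,000.00 × 1.4221006
FV = $21,331.51

FV = PV × (1 + r)^t = $21,331.51


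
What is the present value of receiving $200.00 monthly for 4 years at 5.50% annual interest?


Present value of an ordinary annuity: PV = PMT × (1 − (1 + r)^(−n)) / r
Monthly rate r = 0.055/12 ≈ 0.00458333, n = 48
PV = $200.00 × (1 − (1 + 0.055/12)^(−48)) / (0.055/12)
PV = $200.00 × 42.998777
PV = $8,599.76

PV = PMT × (1-(1+r)^(-n))/r = $8,599.76


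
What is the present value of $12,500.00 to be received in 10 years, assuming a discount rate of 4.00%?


Present value formula: PV = FV / (1 + r)^t
PV = $12,500.00 / (1 + 0.04)^10
PV = $12,500.00 / 1.480244
PV = $8,444.55

PV = FV / (1 + r)^t = $8,444.55


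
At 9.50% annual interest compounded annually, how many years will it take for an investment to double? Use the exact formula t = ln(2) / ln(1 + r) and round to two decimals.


Doubling condition: (1 + r)^t = 2
Take ln of both sides: t × ln(1 + r) = ln(2)
t = ln(2) / ln(1 + r)
t = 0.693147 / 0.090754
t = 7.64

t = ln(2) / ln(1 + r) = 7.64 years


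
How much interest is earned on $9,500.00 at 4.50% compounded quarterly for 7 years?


Compound interest earned = final amount − principal.
A = P(1 + r/n)^(nt) = $9,500.00 × (1 + 0.045/4)^(4 × 7) = $12,994.59
Interest = A − P = $12,994.59 − $9,500.00 = $3,494.59

Interest = A - P = $3,494.59


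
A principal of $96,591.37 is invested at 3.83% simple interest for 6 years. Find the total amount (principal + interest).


Total amount formula: A = P(1 + rt) = P + P·r·t
Interest: I = P × r × t = $96,591.37 × 0.0383 × 6 = $22,196.70
A = P + I = $96,591.37 + $22,196.70 = $118,788.07

A = P + I = P(1 + rt) = $118,788.07


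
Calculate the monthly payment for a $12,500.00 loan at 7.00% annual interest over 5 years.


Loan payment formula: PMT = PV × r / (1 − (1 + r)^(−n))
Monthly rate r = 0.07/12 ≈ 0.00583333, n = 60 months
Denominator: 1 − (1 + 0.07/12)^(−60) = 0.294595
PMT = $12,500.00 × (0.07/12) / 0.294595
PMT = $247.51 per month

PMT = PV × r / (1-(1+r)^(-n)) = $247.51/month


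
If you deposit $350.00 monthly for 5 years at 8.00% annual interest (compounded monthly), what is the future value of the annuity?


Future value of an ordinary annuity: FV = PMT × ((1 + r)^n − 1) / r
Monthly rate r = 0.08/12 ≈ 0.00666667, n = 60
FV = $350.00 × ((1 + 0.08/12)^60 − 1) / (0.08/12)
FV = $350.00 × 73.476856
FV = $25,716.90

FV = PMT × ((1+r)^n - 1)/r = $25,716.90


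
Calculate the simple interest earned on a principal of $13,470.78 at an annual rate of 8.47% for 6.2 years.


Simple interest formula: I = P × r × t
I = $13,470.78 × 0.0847 × 6.2
I = $7,074.05

I = P × r × t = $7,074.05


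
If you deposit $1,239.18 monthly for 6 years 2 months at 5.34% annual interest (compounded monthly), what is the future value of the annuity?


Future value of an ordinary annuity: FV = PMT × ((1 + r)^n − 1) / r
Monthly rate r = 0.0534/12 = 0.00445, n = 74
FV = $1,239.18 × ((1 + 0.0534/12)^74 − 1) / (0.0534/12)
FV = $1,239.18 × 87.411176
FV = $108,318.18

FV = PMT × ((1+r)^n - 1)/r = $108,318.18


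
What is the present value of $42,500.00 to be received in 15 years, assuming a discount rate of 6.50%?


Present value formula: PV = FV / (1 + r)^t
PV = $42,500.00 / (1 + 0.065)^15
PV = $42,500.00 / 2.571841
PV = $16,525.13

PV = FV / (1 + r)^t = $16,525.13


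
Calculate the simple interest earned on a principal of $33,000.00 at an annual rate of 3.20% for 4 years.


Simple interest formula: I = P × r × t
I = $33,000.00 × 0.032 × 4
I = $4,224.00

I = P × r × t = $4,224.00


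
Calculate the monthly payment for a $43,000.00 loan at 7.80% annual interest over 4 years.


Loan payment formula: PMT = PV × r / (1 − (1 + r)^(−n))
Monthly rate r = 0.078/12 = 0.0065, n = 48 months
Denominator: 1 − (1 + 0.078/12)^(−48) = 0.267279
PMT = $43,000.00 × (0.078/12) / 0.267279
PMT = $1,045.72 per month

PMT = PV × r / (1-(1+r)^(-n)) = $1,045.72/month


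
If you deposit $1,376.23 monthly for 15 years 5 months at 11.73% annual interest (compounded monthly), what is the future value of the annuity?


Future value of an ordinary annuity: FV = PMT × ((1 + r)^n − 1) / r
Monthly rate r = 0.1173/12 = 0.009775, n = 185
FV = $1,376.23 × ((1 + 0.1173/12)^185 − 1) / (0.1173/12)
FV = $1,376.23 × 516.336600
FV = $710,597.92

FV = PMT × ((1+r)^n - 1)/r = $710,597.92


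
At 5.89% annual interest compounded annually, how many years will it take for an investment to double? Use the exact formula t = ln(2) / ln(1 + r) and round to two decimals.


Doubling condition: (1 + r)^t = 2
Take ln of both sides: t × ln(1 + r) = ln(2)
t = ln(2) / ln(1 + r)
t = 0.693147 / 0.057231
t = 12.11

t = ln(2) / ln(1 + r) = 12.11 years


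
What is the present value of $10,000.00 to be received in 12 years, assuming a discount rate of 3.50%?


Present value formula: PV = FV / (1 + r)^t
PV = $10,000.00 / (1 + 0.035)^12
PV = $10,000.00 / 1.511069
PV = $6,617.83

PV = FV / (1 + r)^t = $6,617.83


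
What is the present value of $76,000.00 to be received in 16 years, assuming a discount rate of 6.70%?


Present value formula: PV = FV / (1 + r)^t
PV = $76,000.00 / (1 + 0.067)^16
PV = $76,000.00 / 2.822479
PV = $26,926.68

PV = FV / (1 + r)^t = $26,926.68


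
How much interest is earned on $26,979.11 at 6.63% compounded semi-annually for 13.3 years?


Compound interest earned = final amount − principal.
A = P(1 + r/n)^(nt) = $26,979.11 × (1 + 0.0663/2)^(2 × 13.3) = $64,235.27
Interest = A − P = $64,235.27 − $26,979.11 = $37,256.16

Interest = A - P = $37,256.16


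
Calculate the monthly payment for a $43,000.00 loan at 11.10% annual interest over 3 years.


Loan payment formula: PMT = PV × r / (1 − (1 + r)^(−n))
Monthly rate r = 0.111/12 = 0.00925, n = 36 months
Denominator: 1 − (1 + 0.111/12)^(−36) = 0.282132
PMT = $43,000.00 × (0.111/12) / 0.282132
PMT = $1,409.80 per month

PMT = PV × r / (1-(1+r)^(-n)) = $1,409.80/month


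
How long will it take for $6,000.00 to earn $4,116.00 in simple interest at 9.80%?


Rearrange the simple interest formula for t:
I = P × r × t  ⇒  t = I / (P × r)
t = $4,116.00 / ($6,000.00 × 0.098)
t = 7

t = I/(P×r) = 7 years


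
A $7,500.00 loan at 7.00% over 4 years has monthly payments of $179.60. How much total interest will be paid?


Total paid over the life of the loan = PMT × n.
Total paid = $179.60 × 48 = $8,620.80
Total interest = total paid − principal = $8,620.80 − $7,500.00 = $1,120.80

Total interest = (PMT × n) - PV = $1,120.80


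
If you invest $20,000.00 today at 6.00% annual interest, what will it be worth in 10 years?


Future value formula: FV = PV × (1 + r)^t
FV = $20,000.00 × (1 + 0.06)^10
FV = $20,000.00 × 1.7908477
FV = $35,816.95

FV = PV × (1 + r)^t = $35,816.95


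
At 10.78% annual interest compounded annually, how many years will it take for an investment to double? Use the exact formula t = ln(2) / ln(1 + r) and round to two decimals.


Doubling condition: (1 + r)^t = 2
Take ln of both sides: t × ln(1 + r) = ln(2)
t = ln(2) / ln(1 + r)
t = 0.693147 / 0.102376
t = 6.77

t = ln(2) / ln(1 + r) = 6.77 years


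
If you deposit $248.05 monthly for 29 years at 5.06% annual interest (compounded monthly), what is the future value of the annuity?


Future value of an ordinary annuity: FV = PMT × ((1 + r)^n − 1) / r
Monthly rate r = 0.0506/12 ≈ 0.00421667, n = 348
FV = $248.05 × ((1 + 0.0506/12)^348 − 1) / (0.0506/12)
FV = $248.05 × 788.437817
FV = $195,572.00

FV = PMT × ((1+r)^n - 1)/r = $195,572.00


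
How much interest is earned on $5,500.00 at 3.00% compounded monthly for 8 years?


Compound interest earned = final amount − principal.
A = P(1 + r/n)^(nt) = $5,500.00 × (1 + 0.03/12)^(12 × 8) = $6,989.78
Interest = A − P = $6,989.78 − $5,500.00 = $1,489.78

Interest = A - P = $1,489.78


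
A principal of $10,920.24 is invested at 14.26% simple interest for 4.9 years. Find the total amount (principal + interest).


Total amount formula: A = P(1 + rt) = P + P·r·t
Interest: I = P × r × t = $10,920.24 × 0.1426 × 4.9 = $7,630.41
A = P + I = $10,920.24 + $7,630.41 = $18,550.65

A = P + I = P(1 + rt) = $18,550.65


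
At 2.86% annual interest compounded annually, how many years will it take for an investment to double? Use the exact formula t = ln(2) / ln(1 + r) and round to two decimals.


Doubling condition: (1 + r)^t = 2
Take ln of both sides: t × ln(1 + r) = ln(2)
t = ln(2) / ln(1 + r)
t = 0.693147 / 0.028199
t = 24.58

t = ln(2) / ln(1 + r) = 24.58 years


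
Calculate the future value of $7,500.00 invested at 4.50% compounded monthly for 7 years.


Compound interest formula: A = P(1 + r/n)^(nt)
A = $7,500.00 × (1 + 0.045/12)^(12 × 7)
Growth factor: (1 + 0.045/12)^84 = 1.369452
A = $7,500.00 × 1.369452
A = $10,270.89

A = P(1 + r/n)^(nt) = $10,270.89


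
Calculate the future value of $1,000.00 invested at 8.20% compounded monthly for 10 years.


Compound interest formula: A = P(1 + r/n)^(nt)
A = $1,000.00 × (1 + 0.082/12)^(12 × 10)
Growth factor: (1 + 0.082/12)^120 = 2.264176
A = $1,000.00 × 2.264176
A = $2,264.18

A = P(1 + r/n)^(nt) = $2,264.18


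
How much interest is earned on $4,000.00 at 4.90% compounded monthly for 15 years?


Compound interest earned = final amount − principal.
A = P(1 + r/n)^(nt) = $4,000.00 × (1 + 0.049/12)^(12 × 15) = $8,329.45
Interest = A − P = $8,329.45 − $4,000.00 = $4,329.45

Interest = A - P = $4,329.45


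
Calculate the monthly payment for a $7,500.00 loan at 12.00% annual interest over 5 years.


Loan payment formula: PMT = PV × r / (1 − (1 + r)^(−n))
Monthly rate r = 0.12/12 = 0.01, n = 60 months
Denominator: 1 − (1 + 0.12/12)^(−60) = 0.449550
PMT = $7,500.00 × (0.12/12) / 0.449550
PMT = $166.83 per month

PMT = PV × r / (1-(1+r)^(-n)) = $166.83/month


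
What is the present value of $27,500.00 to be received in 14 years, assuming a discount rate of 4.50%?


Present value formula: PV = FV / (1 + r)^t
PV = $27,500.00 / (1 + 0.045)^14
PV = $27,500.00 / 1.851945
PV = $14,849.25

PV = FV / (1 + r)^t = $14,849.25


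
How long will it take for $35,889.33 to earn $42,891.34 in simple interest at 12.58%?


Rearrange the simple interest formula for t:
I = P × r × t  ⇒  t = I / (P × r)
t = $42,891.34 / ($35,889.33 × 0.1258)
t = 9.5

t = I/(P×r) = 9.5 years


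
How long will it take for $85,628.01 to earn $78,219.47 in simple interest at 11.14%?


Rearrange the simple interest formula for t:
I = P × r × t  ⇒  t = I / (P × r)
t = $78,219.47 / ($85,628.01 × 0.1114)
t = 8.2

t = I/(P×r) = 8.2 years


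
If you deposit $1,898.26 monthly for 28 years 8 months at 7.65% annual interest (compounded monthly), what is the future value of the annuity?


Future value of an ordinary annuity: FV = PMT × ((1 + r)^n − 1) / r
Monthly rate r = 0.0765/12 = 0.006375, n = 344
FV = $1,898.26 × ((1 + 0.0765/12)^344 − 1) / (0.0765/12)
FV = $1,898.26 × 1239.199077
FV = $2,352,322.04

FV = PMT × ((1+r)^n - 1)/r = $2,352,322.04


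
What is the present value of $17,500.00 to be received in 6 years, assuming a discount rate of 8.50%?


Present value formula: PV = FV / (1 + r)^t
PV = $17,500.00 / (1 + 0.085)^6
PV = $17,500.00 / 1.631468
PV = $10,726.54

PV = FV / (1 + r)^t = $10,726.54


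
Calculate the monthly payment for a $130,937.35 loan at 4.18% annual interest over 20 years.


Loan payment formula: PMT = PV × r / (1 − (1 + r)^(−n))
Monthly rate r = 0.0418/12 ≈ 0.00348333, n = 240 months
Denominator: 1 − (1 + 0.0418/12)^(−240) = 0.565929
PMT = $130,937.35 × (0.0418/12) / 0.565929
PMT = $805.93 per month

PMT = PV × r / (1-(1+r)^(-n)) = $805.93/month


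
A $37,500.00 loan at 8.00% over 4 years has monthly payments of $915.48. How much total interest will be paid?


Total paid over the life of the loan = PMT × n.
Total paid = $915.48 × 48 = $43,943.04
Total interest = total paid − principal = $43,943.04 − $37,500.00 = $6,443.04

Total interest = (PMT × n) - PV = $6,443.04


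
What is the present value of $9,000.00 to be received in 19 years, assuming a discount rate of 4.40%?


Present value formula: PV = FV / (1 + r)^t
PV = $9,000.00 / (1 + 0.044)^19
PV = $9,000.00 / 2.266259
PV = $3,971.30

PV = FV / (1 + r)^t = $3,971.30


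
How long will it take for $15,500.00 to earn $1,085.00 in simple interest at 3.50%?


Rearrange the simple interest formula for t:
I = P × r × t  ⇒  t = I / (P × r)
t = $1,085.00 / ($15,500.00 × 0.035)
t = 2

t = I/(P×r) = 2 years


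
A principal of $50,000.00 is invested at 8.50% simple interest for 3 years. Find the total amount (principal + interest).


Total amount formula: A = P(1 + rt) = P + P·r·t
Interest: I = P × r × t = $50,000.00 × 0.085 × 3 = $12,750.00
A = P + I = $50,000.00 + $12,750.00 = $62,750.00

A = P + I = P(1 + rt) = $62,750.00


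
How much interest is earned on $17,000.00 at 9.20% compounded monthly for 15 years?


Compound interest earned = final amount − principal.
A = P(1 + r/n)^(nt) = $17,000.00 × (1 + 0.092/12)^(12 × 15) = $67,218.62
Interest = A − P = $67,218.62 − $17,000.00 = $50,218.62

Interest = A - P = $50,218.62


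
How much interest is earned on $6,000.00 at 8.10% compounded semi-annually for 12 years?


Compound interest earned = final amount − principal.
A = P(1 + r/n)^(nt) = $6,000.00 × (1 + 0.081/2)^(2 × 12) = $15,558.27
Interest = A − P = $15,558.27 − $6,000.00 = $9,558.27

Interest = A - P = $9,558.27


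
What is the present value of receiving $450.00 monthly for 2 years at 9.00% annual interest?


Present value of an ordinary annuity: PV = PMT × (1 − (1 + r)^(−n)) / r
Monthly rate r = 0.09/12 = 0.0075, n = 24
PV = $450.00 × (1 − (1 + 0.09/12)^(−24)) / (0.09/12)
PV = $450.00 × 21.889146
PV = $9,850.12

PV = PMT × (1-(1+r)^(-n))/r = $9,850.12


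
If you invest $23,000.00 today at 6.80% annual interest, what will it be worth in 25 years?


Future value formula: FV = PV × (1 + r)^t
FV = $23,000.00 × (1 + 0.068)^25
FV = $23,000.00 × 5.179422
FV = $119,126.71

FV = PV × (1 + r)^t = $119,126.71


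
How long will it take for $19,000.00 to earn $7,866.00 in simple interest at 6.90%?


Rearrange the simple interest formula for t:
I = P × r × t  ⇒  t = I / (P × r)
t = $7,866.00 / ($19,000.00 × 0.069)
t = 6

t = I/(P×r) = 6 years


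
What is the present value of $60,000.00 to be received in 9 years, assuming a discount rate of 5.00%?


Present value formula: PV = FV / (1 + r)^t
PV = $60,000.00 / (1 + 0.05)^9
PV = $60,000.00 / 1.55132822
PV = $38,676.53

PV = FV / (1 + r)^t = $38,676.53


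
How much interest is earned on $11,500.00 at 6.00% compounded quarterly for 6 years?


Compound interest earned = final amount − principal.
A = P(1 + r/n)^(nt) = $11,500.00 × (1 + 0.06/4)^(4 × 6) = $16,439.28
Interest = A − P = $16,439.28 − $11,500.00 = $4,939.28

Interest = A - P = $4,939.28


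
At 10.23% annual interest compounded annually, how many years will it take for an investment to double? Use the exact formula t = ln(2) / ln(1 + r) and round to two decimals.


Doubling condition: (1 + r)^t = 2
Take ln of both sides: t × ln(1 + r) = ln(2)
t = ln(2) / ln(1 + r)
t = 0.693147 / 0.097399
t = 7.12

t = ln(2) / ln(1 + r) = 7.12 years


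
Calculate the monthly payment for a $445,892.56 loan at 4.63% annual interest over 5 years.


Loan payment formula: PMT = PV × r / (1 − (1 + r)^(−n))
Monthly rate r = 0.0463/12 ≈ 0.00385833, n = 60 months
Denominator: 1 − (1 + 0.0463/12)^(−60) = 0.2063038
PMT = $445,892.56 × (0.0463/12) / 0.2063038
PMT = $8,339.17 per month

PMT = PV × r / (1-(1+r)^(-n)) = $8,339.17/month


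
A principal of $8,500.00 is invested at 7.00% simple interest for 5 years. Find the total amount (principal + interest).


Total amount formula: A = P(1 + rt) = P + P·r·t
Interest: I = P × r × t = $8,500.00 × 0.07 × 5 = $2,975.00
A = P + I = $8,500.00 + $2,975.00 = $11,475.00

A = P + I = P(1 + rt) = $11,475.00


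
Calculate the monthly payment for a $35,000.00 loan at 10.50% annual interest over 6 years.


Loan payment formula: PMT = PV × r / (1 − (1 + r)^(−n))
Monthly rate r = 0.105/12 = 0.00875, n = 72 months
Denominator: 1 − (1 + 0.105/12)^(−72) = 0.465947
PMT = $35,000.00 × (0.105/12) / 0.465947
PMT = $657.26 per month

PMT = PV × r / (1-(1+r)^(-n)) = $657.26/month


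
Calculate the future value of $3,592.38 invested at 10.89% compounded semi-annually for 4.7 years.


Compound interest formula: A = P(1 + r/n)^(nt)
A = $3,592.38 × (1 + 0.1089/2)^(2 × 4.7)
Growth factor: (1 + 0.1089/2)^9.4 = 1.6460549
A = $3,592.38 × 1.6460549
A = $5,913.25

A = P(1 + r/n)^(nt) = $5,913.25


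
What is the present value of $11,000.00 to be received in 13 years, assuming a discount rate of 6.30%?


Present value formula: PV = FV / (1 + r)^t
PV = $11,000.00 / (1 + 0.063)^13
PV = $11,000.00 / 2.212750
PV = $4,971.19

PV = FV / (1 + r)^t = $4,971.19


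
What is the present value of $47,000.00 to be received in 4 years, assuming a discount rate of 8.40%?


Present value formula: PV = FV / (1 + r)^t
PV = $47,000.00 / (1 + 0.084)^4
PV = $47,000.00 / 1.3807566
PV = $34,039.31

PV = FV / (1 + r)^t = $34,039.31


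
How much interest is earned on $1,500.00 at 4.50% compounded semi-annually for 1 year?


Compound interest earned = final amount − principal.
A = P(1 + r/n)^(nt) = $1,500.00 × (1 + 0.045/2)^(2 × 1) = $1,568.26
Interest = A − P = $1,568.26 − $1,500.00 = $68.26

Interest = A - P = $68.26


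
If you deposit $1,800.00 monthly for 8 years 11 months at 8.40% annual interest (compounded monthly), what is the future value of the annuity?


Future value of an ordinary annuity: FV = PMT × ((1 + r)^n − 1) / r
Monthly rate r = 0.084/12 = 0.007, n = 107
FV = $1,800.00 × ((1 + 0.084/12)^107 − 1) / (0.084/12)
FV = $1,800.00 × 158.481834
FV = $285,267.30

FV = PMT × ((1+r)^n - 1)/r = $285,267.30


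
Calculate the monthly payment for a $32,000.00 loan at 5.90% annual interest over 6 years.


Loan payment formula: PMT = PV × r / (1 − (1 + r)^(−n))
Monthly rate r = 0.059/12 ≈ 0.00491667, n = 72 months
Denominator: 1 − (1 + 0.059/12)^(−72) = 0.297516
PMT = $32,000.00 × (0.059/12) / 0.297516
PMT = $528.82 per month

PMT = PV × r / (1-(1+r)^(-n)) = $528.82/month


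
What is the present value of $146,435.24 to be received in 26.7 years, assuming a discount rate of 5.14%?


Present value formula: PV = FV / (1 + r)^t
PV = $146,435.24 / (1 + 0.0514)^26.7
PV = $146,435.24 / 3.8124563
PV = $38,409.68

PV = FV / (1 + r)^t = $38,409.68


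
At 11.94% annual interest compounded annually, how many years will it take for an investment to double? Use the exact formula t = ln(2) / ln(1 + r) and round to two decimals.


Doubling condition: (1 + r)^t = 2
Take ln of both sides: t × ln(1 + r) = ln(2)
t = ln(2) / ln(1 + r)
t = 0.693147 / 0.112793
t = 6.15

t = ln(2) / ln(1 + r) = 6.15 years


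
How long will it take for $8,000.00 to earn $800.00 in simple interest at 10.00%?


Rearrange the simple interest formula for t:
I = P × r × t  ⇒  t = I / (P × r)
t = $800.00 / ($8,000.00 × 0.1)
t = 1

t = I/(P×r) = 1 year


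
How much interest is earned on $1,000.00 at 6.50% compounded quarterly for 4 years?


Compound interest earned = final amount − principal.
A = P(1 + r/n)^(nt) = $1,000.00 × (1 + 0.065/4)^(4 × 4) = $1,294.22
Interest = A − P = $1,294.22 − $1,000.00 = $294.22

Interest = A - P = $294.22


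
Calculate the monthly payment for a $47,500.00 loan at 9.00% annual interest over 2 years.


Loan payment formula: PMT = PV × r / (1 − (1 + r)^(−n))
Monthly rate r = 0.09/12 = 0.0075, n = 24 months
Denominator: 1 − (1 + 0.09/12)^(−24) = 0.1641686
PMT = $47,500.00 × (0.09/12) / 0.1641686
PMT = $2,170.03 per month

PMT = PV × r / (1-(1+r)^(-n)) = $2,170.03/month


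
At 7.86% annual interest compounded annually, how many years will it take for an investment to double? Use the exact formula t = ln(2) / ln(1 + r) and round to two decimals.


Doubling condition: (1 + r)^t = 2
Take ln of both sides: t × ln(1 + r) = ln(2)
t = ln(2) / ln(1 + r)
t = 0.693147 / 0.075664
t = 9.16

t = ln(2) / ln(1 + r) = 9.16 years


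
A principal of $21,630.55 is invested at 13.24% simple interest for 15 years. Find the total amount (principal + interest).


Total amount formula: A = P(1 + rt) = P + P·r·t
Interest: I = P × r × t = $21,630.55 × 0.1324 × 15 = $42,958.27
A = P + I = $21,630.55 + $42,958.27 = $64,588.82

A = P + I = P(1 + rt) = $64,588.82


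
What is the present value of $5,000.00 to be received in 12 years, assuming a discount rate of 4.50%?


Present value formula: PV = FV / (1 + r)^t
PV = $5,000.00 / (1 + 0.045)^12
PV = $5,000.00 / 1.695881
PV = $2,948.32

PV = FV / (1 + r)^t = $2,948.32


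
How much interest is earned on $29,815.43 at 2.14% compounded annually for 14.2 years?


Compound interest earned = final amount − principal.
A = P(1 + r/n)^(nt) = $29,815.43 × (1 + 0.0214/1)^(1 × 14.2) = $40,273.76
Interest = A − P = $40,273.76 − $29,815.43 = $10,458.33

Interest = A - P = $10,458.33


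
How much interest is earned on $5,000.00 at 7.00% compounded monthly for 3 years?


Compound interest earned = final amount − principal.
A = P(1 + r/n)^(nt) = $5,000.00 × (1 + 0.07/12)^(12 × 3) = $6,164.63
Interest = A − P = $6,164.63 − $5,000.00 = $1,164.63

Interest = A - P = $1,164.63


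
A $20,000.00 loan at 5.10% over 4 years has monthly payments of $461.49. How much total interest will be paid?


Total paid over the life of the loan = PMT × n.
Total paid = $461.49 × 48 = $22,151.52
Total interest = total paid − principal = $22,151.52 − $20,000.00 = $2,151.52

Total interest = (PMT × n) - PV = $2,151.52


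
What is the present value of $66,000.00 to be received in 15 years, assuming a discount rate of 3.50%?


Present value formula: PV = FV / (1 + r)^t
PV = $66,000.00 / (1 + 0.035)^15
PV = $66,000.00 / 1.675349
PV = $39,394.78

PV = FV / (1 + r)^t = $39,394.78


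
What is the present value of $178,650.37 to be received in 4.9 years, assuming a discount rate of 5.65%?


Present value formula: PV = FV / (1 + r)^t
PV = $178,650.37 / (1 + 0.0565)^4.9
PV = $178,650.37 / 1.309063
PV = $136,471.94

PV = FV / (1 + r)^t = $136,471.94


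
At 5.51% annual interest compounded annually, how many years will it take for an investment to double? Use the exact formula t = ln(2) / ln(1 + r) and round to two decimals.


Doubling condition: (1 + r)^t = 2
Take ln of both sides: t × ln(1 + r) = ln(2)
t = ln(2) / ln(1 + r)
t = 0.693147 / 0.053636
t = 12.92

t = ln(2) / ln(1 + r) = 12.92 years


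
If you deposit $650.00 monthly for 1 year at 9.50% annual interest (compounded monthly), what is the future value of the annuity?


Future value of an ordinary annuity: FV = PMT × ((1 + r)^n − 1) / r
Monthly rate r = 0.095/12 ≈ 0.00791667, n = 12
FV = $650.00 × ((1 + 0.095/12)^12 − 1) / (0.095/12)
FV = $650.00 × 12.536537
FV = $8,148.75

FV = PMT × ((1+r)^n - 1)/r = $8,148.75


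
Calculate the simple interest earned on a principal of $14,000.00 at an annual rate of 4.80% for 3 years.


Simple interest formula: I = P × r × t
I = $14,000.00 × 0.048 × 3
I = $2,016.00

I = P × r × t = $2,016.00


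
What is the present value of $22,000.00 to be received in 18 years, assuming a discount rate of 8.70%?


Present value formula: PV = FV / (1 + r)^t
PV = $22,000.00 / (1 + 0.087)^18
PV = $22,000.00 / 4.488816
PV = $4,901.07

PV = FV / (1 + r)^t = $4,901.07


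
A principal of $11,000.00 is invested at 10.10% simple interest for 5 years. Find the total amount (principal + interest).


Total amount formula: A = P(1 + rt) = P + P·r·t
Interest: I = P × r × t = $11,000.00 × 0.101 × 5 = $5,555.00
A = P + I = $11,000.00 + $5,555.00 = $16,555.00

A = P + I = P(1 + rt) = $16,555.00


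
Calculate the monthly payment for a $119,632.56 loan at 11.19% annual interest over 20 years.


Loan payment formula: PMT = PV × r / (1 − (1 + r)^(−n))
Monthly rate r = 0.1119/12 = 0.009325, n = 240 months
Denominator: 1 − (1 + 0.1119/12)^(−240) = 0.892216
PMT = $119,632.56 × (0.1119/12) / 0.892216
PMT = $1,250.34 per month

PMT = PV × r / (1-(1+r)^(-n)) = $1,250.34/month


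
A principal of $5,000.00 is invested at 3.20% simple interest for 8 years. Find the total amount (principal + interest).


Total amount formula: A = P(1 + rt) = P + P·r·t
Interest: I = P × r × t = $5,000.00 × 0.032 × 8 = $1,280.00
A = P + I = $5,000.00 + $1,280.00 = $6,280.00

A = P + I = P(1 + rt) = $6,280.00


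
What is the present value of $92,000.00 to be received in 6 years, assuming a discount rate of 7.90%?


Present value formula: PV = FV / (1 + r)^t
PV = $92,000.00 / (1 + 0.079)^6
PV = $92,000.00 / 1.5780787
PV = $58,298.74

PV = FV / (1 + r)^t = $58,298.74


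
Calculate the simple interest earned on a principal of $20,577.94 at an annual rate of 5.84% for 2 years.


Simple interest formula: I = P × r × t
I = $20,577.94 × 0.0584 × 2
I = $2,403.50

I = P × r × t = $2,403.50


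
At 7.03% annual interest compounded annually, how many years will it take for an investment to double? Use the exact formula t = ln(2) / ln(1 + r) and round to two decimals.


Doubling condition: (1 + r)^t = 2
Take ln of both sides: t × ln(1 + r) = ln(2)
t = ln(2) / ln(1 + r)
t = 0.693147 / 0.067939
t = 10.20

t = ln(2) / ln(1 + r) = 10.20 years


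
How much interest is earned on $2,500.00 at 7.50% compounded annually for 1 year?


Compound interest earned = final amount − principal.
A = P(1 + r/n)^(nt) = $2,500.00 × (1 + 0.075/1)^(1 × 1) = $2,687.50
Interest = A − P = $2,687.50 − $2,500.00 = $187.50

Interest = A - P = $187.50


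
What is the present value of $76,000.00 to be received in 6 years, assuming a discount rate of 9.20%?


Present value formula: PV = FV / (1 + r)^t
PV = $76,000.00 / (1 + 0.092)^6
PV = $76,000.00 / 1.6956485
PV = $44,820.61

PV = FV / (1 + r)^t = $44,820.61


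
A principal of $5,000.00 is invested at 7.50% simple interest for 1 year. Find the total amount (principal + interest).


Total amount formula: A = P(1 + rt) = P + P·r·t
Interest: I = P × r × t = $5,000.00 × 0.075 × 1 = $375.00
A = P + I = $5,000.00 + $375.00 = $5,375.00

A = P + I = P(1 + rt) = $5,375.00


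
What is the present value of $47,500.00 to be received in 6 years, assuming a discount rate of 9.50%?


Present value formula: PV = FV / (1 + r)^t
PV = $47,500.00 / (1 + 0.095)^6
PV = $47,500.00 / 1.723791
PV = $27,555.54

PV = FV / (1 + r)^t = $27,555.54


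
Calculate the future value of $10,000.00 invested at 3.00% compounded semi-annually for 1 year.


Compound interest formula: A = P(1 + r/n)^(nt)
A = $10,000.00 × (1 + 0.03/2)^(2 × 1)
Growth factor: (1 + 0.03/2)^2 = 1.030225
A = $10,000.00 × 1.030225
A = $10,302.25

A = P(1 + r/n)^(nt) = $10,302.25
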